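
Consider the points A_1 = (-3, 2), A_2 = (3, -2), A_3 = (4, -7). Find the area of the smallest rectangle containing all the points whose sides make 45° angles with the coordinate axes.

32

In coordinates u = x + y, v = x − y the rectangle is axis-aligned; the map (x,y)→(u,v) scales areas by 2.
u-values: -1, 1, -3; range = 1 − (-3) = 4.
v-values: -5, 5, 11; range = 11 − (-5) = 16.
Area = (4 × 16) / 2 = 32.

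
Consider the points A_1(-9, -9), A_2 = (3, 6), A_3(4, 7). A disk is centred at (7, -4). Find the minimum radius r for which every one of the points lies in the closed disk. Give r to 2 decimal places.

The required radius is the distance from (7, -4) to the farthest point.
Squared distances: 281, 116, 130.
Maximum is 281, attained at A_1.
r = √281 ≈ 16.76.

16.76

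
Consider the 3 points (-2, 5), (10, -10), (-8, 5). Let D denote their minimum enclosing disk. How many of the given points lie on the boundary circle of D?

Call the three points A, B, C in the order given.
Side lengths²: AB² = 369, AC² = 36, BC² = 549.
Since BC² = 549 ≥ 369 + 36 = 405, the angle opposite BC is not acute, so the smallest enclosing circle has BC as diameter.
Centre = midpoint of BC = (1, -2.5), r² = 549/4 = 137.25.
The points at distance exactly r from the centre are (10, -10), (-8, 5) — 2 points.

2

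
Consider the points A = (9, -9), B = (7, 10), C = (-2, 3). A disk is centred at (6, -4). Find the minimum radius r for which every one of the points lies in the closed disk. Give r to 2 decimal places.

14.04

The required radius is the distance from (6, -4) to the farthest point.
Squared distances: 34, 197, 113.
Maximum is 197, attained at B.
r = √197 ≈ 14.04.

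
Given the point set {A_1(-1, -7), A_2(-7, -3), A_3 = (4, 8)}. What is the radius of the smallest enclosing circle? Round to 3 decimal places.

8.062

Side lengths²: A_1A_2² = 52, A_1A_3² = 250, A_2A_3² = 242.
Since A_1A_3² = 250 < 242 + 52 = 294, the triangle is acute, so the smallest enclosing circle is the circumcircle.
Circumcentre = (0, 1), r² = 65.
r = √65 ≈ 8.062.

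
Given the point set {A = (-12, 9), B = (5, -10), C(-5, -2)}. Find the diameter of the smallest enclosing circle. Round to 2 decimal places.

Side lengths²: AB² = 650, AC² = 170, BC² = 164.
Since AB² = 650 ≥ 170 + 164 = 334, the angle opposite AB is not acute, so the smallest enclosing circle has AB as diameter.
Centre = midpoint of AB = (-3.5, -0.5), r² = 650/4 = 162.5.
Diameter = 2r = 2√(162.5) ≈ 25.50.

25.50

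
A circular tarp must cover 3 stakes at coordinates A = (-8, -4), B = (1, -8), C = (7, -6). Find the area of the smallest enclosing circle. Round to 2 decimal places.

Side lengths²: AB² = 97, AC² = 229, BC² = 40.
Since AC² = 229 ≥ 97 + 40 = 137, the angle opposite AC is not acute, so the smallest enclosing circle has AC as diameter.
Centre = midpoint of AC = (-0.5, -5), r² = 229/4 = 57.25.
Area = π·r² = π·57.25 ≈ 179.86.

179.86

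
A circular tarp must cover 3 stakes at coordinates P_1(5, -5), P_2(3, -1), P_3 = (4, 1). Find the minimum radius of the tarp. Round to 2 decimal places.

3.04

Side lengths²: P_1P_2² = 20, P_1P_3² = 37, P_2P_3² = 5.
Since P_1P_3² = 37 ≥ 20 + 5 = 25, the angle opposite P_1P_3 is not acute, so the smallest enclosing circle has P_1P_3 as diameter.
Centre = midpoint of P_1P_3 = (4.5, -2), r² = 37/4 = 9.25.
r = √(9.25) ≈ 3.04.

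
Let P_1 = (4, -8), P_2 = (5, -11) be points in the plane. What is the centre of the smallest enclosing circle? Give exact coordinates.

The smallest circle enclosing two points has them as diameter endpoints.
Centre = midpoint = (4.5, -9.5); r² = |P_1P_2|²/4 = 10/4 = 2.5.
Centre = (4.5, -9.5).

(4.5, -9.5)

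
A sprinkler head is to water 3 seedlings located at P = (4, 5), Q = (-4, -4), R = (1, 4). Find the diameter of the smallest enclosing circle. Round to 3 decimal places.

Side lengths²: PQ² = 145, PR² = 10, QR² = 89.
Since PQ² = 145 ≥ 89 + 10 = 99, the angle opposite PQ is not acute, so the smallest enclosing circle has PQ as diameter.
Centre = midpoint of PQ = (0, 0.5), r² = 145/4 = 36.25.
Diameter = 2r = 2√(36.25) ≈ 12.042.

12.042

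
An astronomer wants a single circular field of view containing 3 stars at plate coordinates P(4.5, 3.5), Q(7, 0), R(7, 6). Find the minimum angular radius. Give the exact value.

3

Side lengths²: PQ² = 18.5, PR² = 12.5, QR² = 36.
Since QR² = 36 ≥ 18.5 + 12.5 = 31, the angle opposite QR is not acute, so the smallest enclosing circle has QR as diameter.
Centre = midpoint of QR = (7, 3), r² = 36/4 = 9.
r = √9 = 3.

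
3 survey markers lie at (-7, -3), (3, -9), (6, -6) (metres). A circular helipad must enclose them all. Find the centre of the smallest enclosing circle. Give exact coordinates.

(-0.5, -4.5)

Call the three points A, B, C in the order given.
Side lengths²: AB² = 136, AC² = 178, BC² = 18.
Since AC² = 178 ≥ 136 + 18 = 154, the angle opposite AC is not acute, so the smallest enclosing circle has AC as diameter.
Centre = midpoint of AC = (-0.5, -4.5), r² = 178/4 = 44.5.
Centre = (-0.5, -4.5).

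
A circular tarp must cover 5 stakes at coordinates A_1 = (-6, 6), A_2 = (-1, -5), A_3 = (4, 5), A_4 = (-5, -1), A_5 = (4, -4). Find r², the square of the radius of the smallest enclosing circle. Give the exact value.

50

A smallest enclosing disk is always determined by at most three of the input points on its boundary.
The farthest pair is A_1–A_5 with squared distance 200. The circle on this segment as diameter has centre (-1, 1) and r² = 200/4 = 50.
Check A_2: distance² to centre = 36 ≤ 50, so it lies inside.
All remaining points lie in this disk, and no smaller disk contains both endpoints, so this is the minimum enclosing circle.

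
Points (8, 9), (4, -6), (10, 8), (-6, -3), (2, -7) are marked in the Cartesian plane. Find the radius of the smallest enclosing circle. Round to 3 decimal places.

9.708

The minimum enclosing circle of a finite set is fixed by two of the points (as a diameter) or three (as a circumcircle).
The farthest pair is (10, 8)–(-6, -3) with squared distance 377. The circle on this segment as diameter has centre (2, 2.5) and r² = 377/4 = 94.25.
Check (8, 9): distance² to centre = 78.25 ≤ 94.25, so it lies inside.
All remaining points lie in this disk, and no smaller disk contains both endpoints, so this is the minimum enclosing circle.
r = √(94.25) ≈ 9.708.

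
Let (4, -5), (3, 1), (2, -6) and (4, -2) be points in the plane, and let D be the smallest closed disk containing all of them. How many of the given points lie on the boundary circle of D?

The farthest pair is (3, 1)–(2, -6) with squared distance 50. The circle on this segment as diameter has centre (2.5, -2.5) and r² = 50/4 = 12.5.
Check (4, -5): distance² to centre = 8.5 ≤ 12.5, so it lies inside.
All remaining points lie in this disk, and no smaller disk contains both endpoints, so this is the minimum enclosing circle.
The points at distance exactly r from the centre are (3, 1), (2, -6) — 2 points.

2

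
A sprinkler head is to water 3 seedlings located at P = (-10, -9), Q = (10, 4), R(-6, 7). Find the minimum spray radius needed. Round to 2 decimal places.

Side lengths²: PQ² = 569, PR² = 272, QR² = 265.
Since PQ² = 569 ≥ 272 + 265 = 537, the angle opposite PQ is not acute, so the smallest enclosing circle has PQ as diameter.
Centre = midpoint of PQ = (0, -2.5), r² = 569/4 = 142.25.
r = √(142.25) ≈ 11.93.

11.93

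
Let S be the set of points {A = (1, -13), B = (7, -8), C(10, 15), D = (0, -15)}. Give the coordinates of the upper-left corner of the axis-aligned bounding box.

(0, 15)

x-range [0, 10], y-range [-15, 15].
The upper-left corner is (0, 15).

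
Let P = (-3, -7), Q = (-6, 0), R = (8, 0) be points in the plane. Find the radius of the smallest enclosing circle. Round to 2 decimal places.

7.09

Side lengths²: PQ² = 58, PR² = 170, QR² = 196.
Since QR² = 196 < 170 + 58 = 228, the triangle is acute, so the smallest enclosing circle is the circumcircle.
Circumcentre = (1, -8/7), r² = 2465/49.
r = √(2465/49) ≈ 7.09.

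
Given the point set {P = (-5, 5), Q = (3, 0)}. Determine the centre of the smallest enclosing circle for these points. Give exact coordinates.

The smallest circle enclosing two points has them as diameter endpoints.
Centre = midpoint = (-1, 2.5); r² = |PQ|²/4 = 89/4 = 22.25.
Centre = (-1, 2.5).

(-1, 2.5)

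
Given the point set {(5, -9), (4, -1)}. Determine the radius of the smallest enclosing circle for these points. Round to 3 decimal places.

The smallest circle enclosing two points has them as diameter endpoints.
Centre = midpoint = (4.5, -5); r² = |(5, -9)−(4, -1)|²/4 = 65/4 = 16.25.
r = √(16.25) ≈ 4.031.

4.031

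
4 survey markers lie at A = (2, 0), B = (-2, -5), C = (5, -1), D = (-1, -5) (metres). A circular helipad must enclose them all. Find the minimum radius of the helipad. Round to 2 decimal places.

A smallest enclosing disk is always determined by at most three of the input points on its boundary.
The farthest pair is B–C with squared distance 65. The circle on this segment as diameter has centre (1.5, -3) and r² = 65/4 = 16.25.
Check A: distance² to centre = 9.25 ≤ 16.25, so it lies inside.
All remaining points lie in this disk, and no smaller disk contains both endpoints, so this is the minimum enclosing circle.
r = √(16.25) ≈ 4.03.

4.03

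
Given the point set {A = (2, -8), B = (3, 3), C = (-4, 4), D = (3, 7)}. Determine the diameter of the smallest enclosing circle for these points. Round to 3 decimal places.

By Welzl's lemma the MEC is supported by two points (diametrically opposite) or three points (on a circumcircle).
The minimum enclosing circle is determined by three boundary points: A, C, D.
Their circumcentre is (35/17, -8/17) with r² = 16385/289.
The farthest remaining point B is at distance² 3737/289 ≤ 16385/289.
Diameter = 2r = 2√(16385/289) ≈ 15.059.

15.059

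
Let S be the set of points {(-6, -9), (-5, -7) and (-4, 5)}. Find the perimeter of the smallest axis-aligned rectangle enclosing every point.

Width = max x − min x = -4 − (-6) = 2.
Height = max y − min y = 5 − (-9) = 14.
Perimeter = 2(2 + 14) = 32.

32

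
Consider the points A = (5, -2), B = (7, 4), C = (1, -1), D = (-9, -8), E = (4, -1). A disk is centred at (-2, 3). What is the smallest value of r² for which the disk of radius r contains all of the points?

170

The required radius is the distance from (-2, 3) to the farthest point.
Squared distances: 74, 82, 25, 170, 52.
Maximum is 170, attained at D.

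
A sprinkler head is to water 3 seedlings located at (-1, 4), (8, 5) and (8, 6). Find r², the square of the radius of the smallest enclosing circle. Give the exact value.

21.25

Call the three points A, B, C in the order given.
Side lengths²: AB² = 82, AC² = 85, BC² = 1.
Since AC² = 85 ≥ 82 + 1 = 83, the angle opposite AC is not acute, so the smallest enclosing circle has AC as diameter.
Centre = midpoint of AC = (3.5, 5), r² = 85/4 = 21.25.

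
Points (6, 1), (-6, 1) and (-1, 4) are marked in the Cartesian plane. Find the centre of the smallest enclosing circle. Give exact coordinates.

(0, 1)

Call the three points A, B, C in the order given.
Side lengths²: AB² = 144, AC² = 58, BC² = 34.
Since AB² = 144 ≥ 58 + 34 = 92, the angle opposite AB is not acute, so the smallest enclosing circle has AB as diameter.
Centre = midpoint of AB = (0, 1), r² = 144/4 = 36.
Centre = (0, 1).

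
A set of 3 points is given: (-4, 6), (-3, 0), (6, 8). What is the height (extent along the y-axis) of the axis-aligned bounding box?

8

max y = 8, min y = 0, so height = 8.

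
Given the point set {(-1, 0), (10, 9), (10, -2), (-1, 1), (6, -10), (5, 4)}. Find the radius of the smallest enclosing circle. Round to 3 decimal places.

The minimum enclosing circle of a finite set is fixed by two of the points (as a diameter) or three (as a circumcircle).
The farthest pair is (10, 9)–(6, -10) with squared distance 377. The circle on this segment as diameter has centre (8, -0.5) and r² = 377/4 = 94.25.
Check (-1, 0): distance² to centre = 81.25 ≤ 94.25, so it lies inside.
All remaining points lie in this disk, and no smaller disk contains both endpoints, so this is the minimum enclosing circle.
r = √(94.25) ≈ 9.708.

9.708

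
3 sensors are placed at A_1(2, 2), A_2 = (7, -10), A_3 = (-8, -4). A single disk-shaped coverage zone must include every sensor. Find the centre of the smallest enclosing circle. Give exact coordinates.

(-0.06, -5.9)

Side lengths²: A_1A_2² = 169, A_1A_3² = 136, A_2A_3² = 261.
Since A_2A_3² = 261 < 169 + 136 = 305, the triangle is acute, so the smallest enclosing circle is the circumcircle.
Circumcentre = (-0.06, -5.9), r² = 66.6536.
Centre = (-0.06, -5.9).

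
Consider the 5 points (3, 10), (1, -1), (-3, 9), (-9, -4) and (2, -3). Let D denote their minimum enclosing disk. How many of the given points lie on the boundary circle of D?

The minimum enclosing circle of a finite set is fixed by two of the points (as a diameter) or three (as a circumcircle).
The farthest pair is (3, 10)–(-9, -4) with squared distance 340. The circle on this segment as diameter has centre (-3, 3) and r² = 340/4 = 85.
Check (1, -1): distance² to centre = 32 ≤ 85, so it lies inside.
All remaining points lie in this disk, and no smaller disk contains both endpoints, so this is the minimum enclosing circle.
The points at distance exactly r from the centre are (3, 10), (-9, -4) — 2 points.

2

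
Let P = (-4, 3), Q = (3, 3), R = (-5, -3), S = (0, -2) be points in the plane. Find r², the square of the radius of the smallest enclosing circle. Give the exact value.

The minimum enclosing circle of a finite set is fixed by two of the points (as a diameter) or three (as a circumcircle).
The farthest pair is Q–R with squared distance 100. The circle on this segment as diameter has centre (-1, 0) and r² = 100/4 = 25.
Check P: distance² to centre = 18 ≤ 25, so it lies inside.
All remaining points lie in this disk, and no smaller disk contains both endpoints, so this is the minimum enclosing circle.

25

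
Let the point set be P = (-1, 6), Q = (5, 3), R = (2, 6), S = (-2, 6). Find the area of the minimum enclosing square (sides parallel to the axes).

49

The bounding box has width 7 and height 3.
An axis-aligned square enclosing the set must have side ≥ max(width, height).
So the minimum side is max(7, 3) = 7.
Area = 7² = 49.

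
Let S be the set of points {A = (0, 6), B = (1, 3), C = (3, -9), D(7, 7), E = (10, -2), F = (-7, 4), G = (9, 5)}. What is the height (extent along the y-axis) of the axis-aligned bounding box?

max y = 7, min y = -9, so height = 16.

16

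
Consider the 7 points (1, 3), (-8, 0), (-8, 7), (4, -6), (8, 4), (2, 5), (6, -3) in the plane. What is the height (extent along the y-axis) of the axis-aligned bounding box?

max y = 7, min y = -6, so height = 13.

13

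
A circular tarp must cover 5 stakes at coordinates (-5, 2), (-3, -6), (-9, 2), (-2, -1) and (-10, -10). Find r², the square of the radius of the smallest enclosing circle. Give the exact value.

The minimum enclosing circle of a finite set is fixed by two of the points (as a diameter) or three (as a circumcircle).
The farthest pair is (-5, 2)–(-10, -10) with squared distance 169. The circle on this segment as diameter has centre (-7.5, -4) and r² = 169/4 = 42.25.
Check (-3, -6): distance² to centre = 24.25 ≤ 42.25, so it lies inside.
All remaining points lie in this disk, and no smaller disk contains both endpoints, so this is the minimum enclosing circle.

42.25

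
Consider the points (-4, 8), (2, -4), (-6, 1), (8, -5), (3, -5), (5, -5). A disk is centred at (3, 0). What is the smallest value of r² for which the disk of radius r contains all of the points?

113

The required radius is the distance from (3, 0) to the farthest point.
Squared distances: 113, 17, 82, 50, 25, 29.
Maximum is 113, attained at (-4, 8).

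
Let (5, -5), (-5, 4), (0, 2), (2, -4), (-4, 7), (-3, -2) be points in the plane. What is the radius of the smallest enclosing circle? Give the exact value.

7.5

By Welzl's lemma the MEC is supported by two points (diametrically opposite) or three points (on a circumcircle).
The farthest pair is (5, -5)–(-4, 7) with squared distance 225. The circle on this segment as diameter has centre (0.5, 1) and r² = 225/4 = 56.25.
Check (-5, 4): distance² to centre = 39.25 ≤ 56.25, so it lies inside.
All remaining points lie in this disk, and no smaller disk contains both endpoints, so this is the minimum enclosing circle.
r = √(56.25) = 7.5.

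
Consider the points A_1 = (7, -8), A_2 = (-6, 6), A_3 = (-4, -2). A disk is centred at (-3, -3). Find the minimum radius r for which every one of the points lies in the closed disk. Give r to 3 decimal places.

The required radius is the distance from (-3, -3) to the farthest point.
Squared distances: 125, 90, 2.
Maximum is 125, attained at A_1.
r = √125 ≈ 11.180.

11.180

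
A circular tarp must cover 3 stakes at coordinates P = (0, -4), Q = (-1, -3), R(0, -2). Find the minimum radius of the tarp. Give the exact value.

Side lengths²: PQ² = 2, PR² = 4, QR² = 2.
Since PR² = 4 ≥ 2 + 2 = 4, the angle opposite PR is not acute, so the smallest enclosing circle has PR as diameter.
Centre = midpoint of PR = (0, -3), r² = 4/4 = 1.
r = √1 = 1.

1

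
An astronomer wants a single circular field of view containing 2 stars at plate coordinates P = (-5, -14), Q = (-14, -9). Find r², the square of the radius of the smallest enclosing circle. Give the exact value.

26.5

The smallest circle enclosing two points has them as diameter endpoints.
Centre = midpoint = (-9.5, -11.5); r² = |PQ|²/4 = 106/4 = 26.5.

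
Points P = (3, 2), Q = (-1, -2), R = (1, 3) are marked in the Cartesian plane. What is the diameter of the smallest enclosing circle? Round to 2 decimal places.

5.68

Side lengths²: PQ² = 32, PR² = 5, QR² = 29.
Since PQ² = 32 < 29 + 5 = 34, the triangle is acute, so the smallest enclosing circle is the circumcircle.
Circumcentre = (5/6, 1/6), r² = 145/18.
Diameter = 2r = 2√(145/18) ≈ 5.68.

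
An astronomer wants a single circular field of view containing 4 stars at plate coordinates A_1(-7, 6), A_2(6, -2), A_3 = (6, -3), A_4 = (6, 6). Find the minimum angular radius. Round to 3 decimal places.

7.906

By Welzl's lemma the MEC is supported by two points (diametrically opposite) or three points (on a circumcircle).
The farthest pair is A_1–A_3 with squared distance 250. The circle on this segment as diameter has centre (-0.5, 1.5) and r² = 250/4 = 62.5.
Check A_2: distance² to centre = 54.5 ≤ 62.5, so it lies inside.
All remaining points lie in this disk, and no smaller disk contains both endpoints, so this is the minimum enclosing circle.
r = √(62.5) ≈ 7.906.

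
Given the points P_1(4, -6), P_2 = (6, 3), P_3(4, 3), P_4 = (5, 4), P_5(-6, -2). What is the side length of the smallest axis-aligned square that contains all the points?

12

The bounding box has width 12 and height 10.
An axis-aligned square enclosing the set must have side ≥ max(width, height).
So the minimum side is max(12, 10) = 12.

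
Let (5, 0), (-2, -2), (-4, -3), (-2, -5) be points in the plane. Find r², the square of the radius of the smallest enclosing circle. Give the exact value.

The farthest pair is (5, 0)–(-4, -3) with squared distance 90. The circle on this segment as diameter has centre (0.5, -1.5) and r² = 90/4 = 22.5.
Check (-2, -2): distance² to centre = 6.5 ≤ 22.5, so it lies inside.
All remaining points lie in this disk, and no smaller disk contains both endpoints, so this is the minimum enclosing circle.

22.5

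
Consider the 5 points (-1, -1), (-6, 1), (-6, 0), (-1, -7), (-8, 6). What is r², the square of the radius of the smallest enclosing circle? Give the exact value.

A smallest enclosing disk is always determined by at most three of the input points on its boundary.
The farthest pair is (-1, -7)–(-8, 6) with squared distance 218. The circle on this segment as diameter has centre (-4.5, -0.5) and r² = 218/4 = 54.5.
Check (-1, -1): distance² to centre = 12.5 ≤ 54.5, so it lies inside.
All remaining points lie in this disk, and no smaller disk contains both endpoints, so this is the minimum enclosing circle.

54.5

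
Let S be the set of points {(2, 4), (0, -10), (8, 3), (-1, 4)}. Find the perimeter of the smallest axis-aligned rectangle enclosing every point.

46

Width = max x − min x = 8 − (-1) = 9.
Height = max y − min y = 4 − (-10) = 14.
Perimeter = 2(9 + 14) = 46.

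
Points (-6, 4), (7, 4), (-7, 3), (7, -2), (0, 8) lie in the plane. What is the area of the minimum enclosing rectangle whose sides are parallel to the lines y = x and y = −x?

In coordinates u = x + y, v = x − y the rectangle is axis-aligned; the map (x,y)→(u,v) scales areas by 2.
u-values: -2, 11, -4, 5, 8; range = 11 − (-4) = 15.
v-values: -10, 3, -10, 9, -8; range = 9 − (-10) = 19.
Area = (15 × 19) / 2 = 142.5.

142.5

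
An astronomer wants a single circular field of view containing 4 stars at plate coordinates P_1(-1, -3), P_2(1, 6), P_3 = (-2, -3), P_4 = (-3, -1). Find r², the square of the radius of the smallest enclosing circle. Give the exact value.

22.5

The minimum enclosing circle of a finite set is fixed by two of the points (as a diameter) or three (as a circumcircle).
The farthest pair is P_2–P_3 with squared distance 90. The circle on this segment as diameter has centre (-0.5, 1.5) and r² = 90/4 = 22.5.
Check P_1: distance² to centre = 20.5 ≤ 22.5, so it lies inside.
All remaining points lie in this disk, and no smaller disk contains both endpoints, so this is the minimum enclosing circle.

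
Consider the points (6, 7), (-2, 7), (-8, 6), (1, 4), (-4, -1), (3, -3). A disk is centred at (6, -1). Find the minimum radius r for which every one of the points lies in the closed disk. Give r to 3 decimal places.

The required radius is the distance from (6, -1) to the farthest point.
Squared distances: 64, 128, 245, 50, 100, 13.
Maximum is 245, attained at (-8, 6).
r = √245 ≈ 15.652.

15.652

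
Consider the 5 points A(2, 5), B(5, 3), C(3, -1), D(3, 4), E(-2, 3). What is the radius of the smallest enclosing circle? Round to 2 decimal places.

3.58

The minimum enclosing circle is determined by three boundary points: B, C, E.
Their circumcentre is (1.5, 2.25) with r² = 12.8125.
The farthest remaining point A is at distance² 7.8125 ≤ 12.8125.
r = √(12.8125) ≈ 3.58.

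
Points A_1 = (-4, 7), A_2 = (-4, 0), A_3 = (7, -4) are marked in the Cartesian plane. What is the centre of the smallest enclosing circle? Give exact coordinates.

Side lengths²: A_1A_2² = 49, A_1A_3² = 242, A_2A_3² = 137.
Since A_1A_3² = 242 ≥ 137 + 49 = 186, the angle opposite A_1A_3 is not acute, so the smallest enclosing circle has A_1A_3 as diameter.
Centre = midpoint of A_1A_3 = (1.5, 1.5), r² = 242/4 = 60.5.
Centre = (1.5, 1.5).

(1.5, 1.5)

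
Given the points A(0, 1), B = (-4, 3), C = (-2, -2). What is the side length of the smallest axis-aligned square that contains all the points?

The bounding box has width 4 and height 5.
An axis-aligned square enclosing the set must have side ≥ max(width, height).
So the minimum side is max(4, 5) = 5.

5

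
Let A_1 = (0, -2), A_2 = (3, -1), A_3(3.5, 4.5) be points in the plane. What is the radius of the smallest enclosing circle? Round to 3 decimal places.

Side lengths²: A_1A_2² = 10, A_1A_3² = 54.5, A_2A_3² = 30.5.
Since A_1A_3² = 54.5 ≥ 30.5 + 10 = 40.5, the angle opposite A_1A_3 is not acute, so the smallest enclosing circle has A_1A_3 as diameter.
Centre = midpoint of A_1A_3 = (1.75, 1.25), r² = 54.5/4 = 13.625.
r = √(13.625) ≈ 3.691.

3.691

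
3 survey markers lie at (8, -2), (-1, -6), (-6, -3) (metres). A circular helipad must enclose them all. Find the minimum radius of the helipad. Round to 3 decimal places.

7.018

Call the three points A, B, C in the order given.
Side lengths²: AB² = 97, AC² = 197, BC² = 34.
Since AC² = 197 ≥ 97 + 34 = 131, the angle opposite AC is not acute, so the smallest enclosing circle has AC as diameter.
Centre = midpoint of AC = (1, -2.5), r² = 197/4 = 49.25.
r = √(49.25) ≈ 7.018.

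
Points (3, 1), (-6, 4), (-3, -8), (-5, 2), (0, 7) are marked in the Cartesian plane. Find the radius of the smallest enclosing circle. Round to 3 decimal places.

The minimum enclosing circle of a finite set is fixed by two of the points (as a diameter) or three (as a circumcircle).
The farthest pair is (-3, -8)–(0, 7) with squared distance 234. The circle on this segment as diameter has centre (-1.5, -0.5) and r² = 234/4 = 58.5.
Check (3, 1): distance² to centre = 22.5 ≤ 58.5, so it lies inside.
All remaining points lie in this disk, and no smaller disk contains both endpoints, so this is the minimum enclosing circle.
r = √(58.5) ≈ 7.649.

7.649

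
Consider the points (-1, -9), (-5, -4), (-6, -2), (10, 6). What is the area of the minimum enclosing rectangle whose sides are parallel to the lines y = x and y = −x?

156

In coordinates u = x + y, v = x − y the rectangle is axis-aligned; the map (x,y)→(u,v) scales areas by 2.
u-values: -10, -9, -8, 16; range = 16 − (-10) = 26.
v-values: 8, -1, -4, 4; range = 8 − (-4) = 12.
Area = (26 × 12) / 2 = 156.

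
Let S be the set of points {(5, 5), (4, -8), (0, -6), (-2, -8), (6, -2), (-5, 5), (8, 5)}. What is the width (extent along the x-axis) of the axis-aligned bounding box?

max x = 8, min x = -5, so width = 13.

13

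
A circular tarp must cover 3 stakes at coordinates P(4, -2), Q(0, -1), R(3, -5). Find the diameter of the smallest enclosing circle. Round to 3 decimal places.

5.015

Side lengths²: PQ² = 17, PR² = 10, QR² = 25.
Since QR² = 25 < 17 + 10 = 27, the triangle is acute, so the smallest enclosing circle is the circumcircle.
Circumcentre = (43/26, -75/26), r² = 2125/338.
Diameter = 2r = 2√(2125/338) ≈ 5.015.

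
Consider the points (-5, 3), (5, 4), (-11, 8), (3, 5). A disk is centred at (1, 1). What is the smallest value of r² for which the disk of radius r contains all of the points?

The required radius is the distance from (1, 1) to the farthest point.
Squared distances: 40, 25, 193, 20.
Maximum is 193, attained at (-11, 8).

193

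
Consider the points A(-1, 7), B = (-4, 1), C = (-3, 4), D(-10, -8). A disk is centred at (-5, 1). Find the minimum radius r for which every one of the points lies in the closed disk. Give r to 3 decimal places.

The required radius is the distance from (-5, 1) to the farthest point.
Squared distances: 52, 1, 13, 106.
Maximum is 106, attained at D.
r = √106 ≈ 10.296.

10.296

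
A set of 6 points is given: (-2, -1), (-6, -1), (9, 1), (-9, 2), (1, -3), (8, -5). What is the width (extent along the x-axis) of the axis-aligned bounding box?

max x = 9, min x = -9, so width = 18.

18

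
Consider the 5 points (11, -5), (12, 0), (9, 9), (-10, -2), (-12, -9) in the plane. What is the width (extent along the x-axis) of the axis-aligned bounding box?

24

max x = 12, min x = -12, so width = 24.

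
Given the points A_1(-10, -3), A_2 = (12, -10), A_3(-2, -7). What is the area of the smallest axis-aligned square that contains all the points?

484

The bounding box has width 22 and height 7.
An axis-aligned square enclosing the set must have side ≥ max(width, height).
So the minimum side is max(22, 7) = 22.
Area = 22² = 484.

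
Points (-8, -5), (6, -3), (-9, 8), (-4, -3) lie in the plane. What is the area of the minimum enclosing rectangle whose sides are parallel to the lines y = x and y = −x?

208

In coordinates u = x + y, v = x − y the rectangle is axis-aligned; the map (x,y)→(u,v) scales areas by 2.
u-values: -13, 3, -1, -7; range = 3 − (-13) = 16.
v-values: -3, 9, -17, -1; range = 9 − (-17) = 26.
Area = (16 × 26) / 2 = 208.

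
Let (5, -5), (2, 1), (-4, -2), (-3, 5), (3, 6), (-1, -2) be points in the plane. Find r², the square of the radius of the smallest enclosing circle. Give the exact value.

The minimum enclosing circle of a finite set is fixed by two of the points (as a diameter) or three (as a circumcircle).
The farthest pair is (5, -5)–(-3, 5) with squared distance 164. The circle on this segment as diameter has centre (1, 0) and r² = 164/4 = 41.
Check (2, 1): distance² to centre = 2 ≤ 41, so it lies inside.
All remaining points lie in this disk, and no smaller disk contains both endpoints, so this is the minimum enclosing circle.

41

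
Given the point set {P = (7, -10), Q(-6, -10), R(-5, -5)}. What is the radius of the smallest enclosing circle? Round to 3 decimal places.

6.629

Side lengths²: PQ² = 169, PR² = 169, QR² = 26.
Since PR² = 169 < 169 + 26 = 195, the triangle is acute, so the smallest enclosing circle is the circumcircle.
Circumcentre = (0.5, -8.7), r² = 43.94.
r = √(43.94) ≈ 6.629.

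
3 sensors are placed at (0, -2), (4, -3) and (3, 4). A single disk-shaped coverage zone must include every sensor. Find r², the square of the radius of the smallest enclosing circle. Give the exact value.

2125/162

Call the three points A, B, C in the order given.
Side lengths²: AB² = 17, AC² = 45, BC² = 50.
Since BC² = 50 < 45 + 17 = 62, the triangle is acute, so the smallest enclosing circle is the circumcircle.
Circumcentre = (49/18, 7/18), r² = 2125/162.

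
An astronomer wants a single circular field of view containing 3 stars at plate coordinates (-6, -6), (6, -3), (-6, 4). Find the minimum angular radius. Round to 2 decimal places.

7.16

Call the three points A, B, C in the order given.
Side lengths²: AB² = 153, AC² = 100, BC² = 193.
Since BC² = 193 < 153 + 100 = 253, the triangle is acute, so the smallest enclosing circle is the circumcircle.
Circumcentre = (-0.875, -1), r² = 51.265625.
r = √(51.265625) ≈ 7.16.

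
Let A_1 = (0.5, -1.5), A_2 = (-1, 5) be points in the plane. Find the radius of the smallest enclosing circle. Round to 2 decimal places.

3.34

The smallest circle enclosing two points has them as diameter endpoints.
Centre = midpoint = (-0.25, 1.75); r² = |A_1A_2|²/4 = 44.5/4 = 11.125.
r = √(11.125) ≈ 3.34.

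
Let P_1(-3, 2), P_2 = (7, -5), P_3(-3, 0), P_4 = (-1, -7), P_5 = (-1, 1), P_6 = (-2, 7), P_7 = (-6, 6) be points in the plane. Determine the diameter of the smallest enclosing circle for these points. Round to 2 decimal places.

17.03

A smallest enclosing disk is always determined by at most three of the input points on its boundary.
The farthest pair is P_2–P_7 with squared distance 290. The circle on this segment as diameter has centre (0.5, 0.5) and r² = 290/4 = 72.5.
Check P_1: distance² to centre = 14.5 ≤ 72.5, so it lies inside.
All remaining points lie in this disk, and no smaller disk contains both endpoints, so this is the minimum enclosing circle.
Diameter = 2r = 2√(72.5) ≈ 17.03.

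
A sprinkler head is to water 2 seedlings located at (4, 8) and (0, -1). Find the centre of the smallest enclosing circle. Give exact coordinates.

(2, 3.5)

The smallest circle enclosing two points has them as diameter endpoints.
Centre = midpoint = (2, 3.5); r² = |(4, 8)−(0, -1)|²/4 = 97/4 = 24.25.
Centre = (2, 3.5).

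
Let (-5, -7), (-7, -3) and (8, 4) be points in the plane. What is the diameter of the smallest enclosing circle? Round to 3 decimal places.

17.036

Call the three points A, B, C in the order given.
Side lengths²: AB² = 20, AC² = 290, BC² = 274.
Since AC² = 290 < 274 + 20 = 294, the triangle is acute, so the smallest enclosing circle is the circumcircle.
Circumcentre = (50/37, -49/37), r² = 99325/1369.
Diameter = 2r = 2√(99325/1369) ≈ 17.036.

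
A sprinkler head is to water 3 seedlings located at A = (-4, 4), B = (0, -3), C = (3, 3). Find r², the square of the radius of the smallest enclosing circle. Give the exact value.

325/18

Side lengths²: AB² = 65, AC² = 50, BC² = 45.
Since AB² = 65 < 50 + 45 = 95, the triangle is acute, so the smallest enclosing circle is the circumcircle.
Circumcentre = (-5/6, 7/6), r² = 325/18.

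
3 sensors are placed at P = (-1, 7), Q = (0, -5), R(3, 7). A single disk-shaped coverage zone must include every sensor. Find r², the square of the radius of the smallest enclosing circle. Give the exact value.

38.515625

Side lengths²: PQ² = 145, PR² = 16, QR² = 153.
Since QR² = 153 < 145 + 16 = 161, the triangle is acute, so the smallest enclosing circle is the circumcircle.
Circumcentre = (1, 1.125), r² = 38.515625.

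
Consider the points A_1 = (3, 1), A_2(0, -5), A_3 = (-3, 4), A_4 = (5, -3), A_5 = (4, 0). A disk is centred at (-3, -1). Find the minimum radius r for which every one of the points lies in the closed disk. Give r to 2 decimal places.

8.25

The required radius is the distance from (-3, -1) to the farthest point.
Squared distances: 40, 25, 25, 68, 50.
Maximum is 68, attained at A_4.
r = √68 ≈ 8.25.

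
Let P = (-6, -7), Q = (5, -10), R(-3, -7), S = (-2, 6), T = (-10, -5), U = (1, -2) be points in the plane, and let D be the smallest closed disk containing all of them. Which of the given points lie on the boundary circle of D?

The minimum enclosing circle of a finite set is fixed by two of the points (as a diameter) or three (as a circumcircle).
The minimum enclosing circle is determined by three boundary points: Q, S, T.
Their circumcentre is (-85/82, -255/82) with r² = 282125/3362.
The farthest remaining point P is at distance² 133705/3362 ≤ 282125/3362.
The points at distance exactly r from the centre are Q, S, T — 3 points.

Q, S, T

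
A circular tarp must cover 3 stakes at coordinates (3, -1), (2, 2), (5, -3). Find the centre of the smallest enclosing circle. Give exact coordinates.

(3.5, -0.5)

Call the three points A, B, C in the order given.
Side lengths²: AB² = 10, AC² = 8, BC² = 34.
Since BC² = 34 ≥ 10 + 8 = 18, the angle opposite BC is not acute, so the smallest enclosing circle has BC as diameter.
Centre = midpoint of BC = (3.5, -0.5), r² = 34/4 = 8.5.
Centre = (3.5, -0.5).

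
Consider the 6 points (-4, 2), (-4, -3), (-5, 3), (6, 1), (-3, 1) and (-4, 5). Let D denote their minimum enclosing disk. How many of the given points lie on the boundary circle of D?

3

The minimum enclosing circle of a finite set is fixed by two of the points (as a diameter) or three (as a circumcircle).
The minimum enclosing circle is determined by three boundary points: (-4, -3), (6, 1), (-4, 5).
Their circumcentre is (0.2, 1) with r² = 33.64.
The farthest remaining point (-5, 3) is at distance² 31.04 ≤ 33.64.
The points at distance exactly r from the centre are (-4, -3), (6, 1), (-4, 5) — 3 points.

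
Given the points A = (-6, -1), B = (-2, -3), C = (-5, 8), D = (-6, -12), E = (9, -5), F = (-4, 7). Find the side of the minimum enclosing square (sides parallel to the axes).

The bounding box has width 15 and height 20.
An axis-aligned square enclosing the set must have side ≥ max(width, height).
So the minimum side is max(15, 20) = 20.

20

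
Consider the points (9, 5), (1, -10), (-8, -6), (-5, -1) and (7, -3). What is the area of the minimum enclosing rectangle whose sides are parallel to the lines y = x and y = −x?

In coordinates u = x + y, v = x − y the rectangle is axis-aligned; the map (x,y)→(u,v) scales areas by 2.
u-values: 14, -9, -14, -6, 4; range = 14 − (-14) = 28.
v-values: 4, 11, -2, -4, 10; range = 11 − (-4) = 15.
Area = (28 × 15) / 2 = 210.

210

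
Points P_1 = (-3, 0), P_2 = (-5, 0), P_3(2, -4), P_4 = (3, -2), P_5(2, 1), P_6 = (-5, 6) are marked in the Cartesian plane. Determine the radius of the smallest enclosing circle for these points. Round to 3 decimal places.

6.103

The farthest pair is P_3–P_6 with squared distance 149. The circle on this segment as diameter has centre (-1.5, 1) and r² = 149/4 = 37.25.
Check P_1: distance² to centre = 3.25 ≤ 37.25, so it lies inside.
All remaining points lie in this disk, and no smaller disk contains both endpoints, so this is the minimum enclosing circle.
r = √(37.25) ≈ 6.103.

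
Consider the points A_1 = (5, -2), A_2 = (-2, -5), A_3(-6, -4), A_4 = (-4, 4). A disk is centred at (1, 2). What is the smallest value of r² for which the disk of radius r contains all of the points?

85

The required radius is the distance from (1, 2) to the farthest point.
Squared distances: 32, 58, 85, 29.
Maximum is 85, attained at A_3.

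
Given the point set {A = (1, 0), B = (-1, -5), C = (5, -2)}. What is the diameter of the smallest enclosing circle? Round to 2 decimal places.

6.73

Side lengths²: AB² = 29, AC² = 20, BC² = 45.
Since BC² = 45 < 29 + 20 = 49, the triangle is acute, so the smallest enclosing circle is the circumcircle.
Circumcentre = (1.875, -3.25), r² = 11.328125.
Diameter = 2r = 2√(11.328125) ≈ 6.73.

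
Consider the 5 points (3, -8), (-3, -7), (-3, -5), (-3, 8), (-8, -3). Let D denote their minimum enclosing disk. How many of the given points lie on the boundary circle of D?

3

By Welzl's lemma the MEC is supported by two points (diametrically opposite) or three points (on a circumcircle).
The farthest pair is (3, -8)–(-3, 8) with squared distance 292. The circle on this segment as diameter has centre (0, 0) and r² = 292/4 = 73.
Check (-3, -7): distance² to centre = 58 ≤ 73, so it lies inside.
All remaining points lie in this disk, and no smaller disk contains both endpoints, so this is the minimum enclosing circle.
The points at distance exactly r from the centre are (3, -8), (-3, 8), (-8, -3) — 3 points.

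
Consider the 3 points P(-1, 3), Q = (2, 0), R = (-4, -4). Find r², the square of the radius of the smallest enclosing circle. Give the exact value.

15.08

Side lengths²: PQ² = 18, PR² = 58, QR² = 52.
Since PR² = 58 < 52 + 18 = 70, the triangle is acute, so the smallest enclosing circle is the circumcircle.
Circumcentre = (-1.8, -0.8), r² = 15.08.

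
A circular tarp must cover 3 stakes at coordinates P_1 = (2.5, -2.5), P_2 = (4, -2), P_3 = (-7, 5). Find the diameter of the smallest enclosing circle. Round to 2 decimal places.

Side lengths²: P_1P_2² = 2.5, P_1P_3² = 146.5, P_2P_3² = 170.
Since P_2P_3² = 170 ≥ 146.5 + 2.5 = 149, the angle opposite P_2P_3 is not acute, so the smallest enclosing circle has P_2P_3 as diameter.
Centre = midpoint of P_2P_3 = (-1.5, 1.5), r² = 170/4 = 42.5.
Diameter = 2r = 2√(42.5) ≈ 13.04.

13.04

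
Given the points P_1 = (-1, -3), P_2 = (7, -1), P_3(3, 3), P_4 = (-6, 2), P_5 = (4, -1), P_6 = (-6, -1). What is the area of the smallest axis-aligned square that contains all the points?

169

The bounding box has width 13 and height 6.
An axis-aligned square enclosing the set must have side ≥ max(width, height).
So the minimum side is max(13, 6) = 13.
Area = 13² = 169.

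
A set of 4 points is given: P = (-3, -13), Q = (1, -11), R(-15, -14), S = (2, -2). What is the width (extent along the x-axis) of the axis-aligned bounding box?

17

max x = 2, min x = -15, so width = 17.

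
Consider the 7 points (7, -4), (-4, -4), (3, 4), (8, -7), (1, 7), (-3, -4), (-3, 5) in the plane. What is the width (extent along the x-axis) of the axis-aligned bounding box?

12

max x = 8, min x = -4, so width = 12.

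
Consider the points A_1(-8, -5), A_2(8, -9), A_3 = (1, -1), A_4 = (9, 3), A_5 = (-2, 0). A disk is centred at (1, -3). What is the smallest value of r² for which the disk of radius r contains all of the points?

100

The required radius is the distance from (1, -3) to the farthest point.
Squared distances: 85, 85, 4, 100, 18.
Maximum is 100, attained at A_4.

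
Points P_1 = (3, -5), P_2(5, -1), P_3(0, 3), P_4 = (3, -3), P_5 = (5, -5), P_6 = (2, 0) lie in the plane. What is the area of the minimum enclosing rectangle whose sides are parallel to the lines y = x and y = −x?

39

In coordinates u = x + y, v = x − y the rectangle is axis-aligned; the map (x,y)→(u,v) scales areas by 2.
u-values: -2, 4, 3, 0, 0, 2; range = 4 − (-2) = 6.
v-values: 8, 6, -3, 6, 10, 2; range = 10 − (-3) = 13.
Area = (6 × 13) / 2 = 39.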